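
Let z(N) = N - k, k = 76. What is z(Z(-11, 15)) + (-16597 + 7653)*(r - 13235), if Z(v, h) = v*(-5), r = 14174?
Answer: -8398437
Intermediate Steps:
Z(v, h) = -5*v
z(N) = -76 + N (z(N) = N - 1*76 = N - 76 = -76 + N)
z(Z(-11, 15)) + (-16597 + 7653)*(r - 13235) = (-76 - 5*(-11)) + (-16597 + 7653)*(14174 - 13235) = (-76 + 55) - 8944*939 = -21 - 8398416 = -8398437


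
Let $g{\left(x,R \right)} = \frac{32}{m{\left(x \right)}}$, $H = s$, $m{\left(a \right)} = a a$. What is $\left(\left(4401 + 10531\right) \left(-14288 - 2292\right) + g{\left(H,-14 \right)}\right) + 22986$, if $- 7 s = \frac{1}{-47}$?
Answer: $-244085862$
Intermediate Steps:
$m{\left(a \right)} = a^{2}$
$s = \frac{1}{329}$ ($s = - \frac{1}{7 \left(-47\right)} = \left(- \frac{1}{7}\right) \left(- \frac{1}{47}\right) = \frac{1}{329} \approx 0.0030395$)
$H = \frac{1}{329} \approx 0.0030395$
$g{\left(x,R \right)} = \frac{32}{x^{2}}$
$\left(\left(4401 + 10531\right) \left(-14288 - 2292\right) + g{\left(H,-14 \right)}\right) + 22986 = \left(\left(4401 + 10531\right) \left(-14288 - 2292\right) + 32 \frac{1}{(\frac{1}{329})^{2}}\right) + 22986 = \left(14932 \left(-16580\right) + 32 \cdot 108241\right) + 22986 = \left(-247572560 + 3463712\right) + 22986 = -244108848 + 22986 = -244085862$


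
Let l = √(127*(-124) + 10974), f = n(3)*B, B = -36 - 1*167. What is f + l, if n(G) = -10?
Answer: 2030 + I*√4774 ≈ 2030.0 + 69.094*I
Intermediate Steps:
B = -203 (B = -36 - 167 = -203)
f = 2030 (f = -10*(-203) = 2030)
l = I*√4774 (l = √(-15748 + 10974) = √(-4774) = I*√4774 ≈ 69.094*I)
f + l = 2030 + I*√4774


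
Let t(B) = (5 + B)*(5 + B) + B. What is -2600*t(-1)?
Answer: -39000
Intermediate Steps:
t(B) = B + (5 + B)**2 (t(B) = (5 + B)**2 + B = B + (5 + B)**2)
-2600*t(-1) = -2600*(-1 + (5 - 1)**2) = -2600*(-1 + 4**2) = -2600*(-1 + 16) = -2600*15 = -39000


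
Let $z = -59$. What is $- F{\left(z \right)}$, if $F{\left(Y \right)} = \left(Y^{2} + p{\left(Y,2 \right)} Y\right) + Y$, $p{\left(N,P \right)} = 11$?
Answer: $-2773$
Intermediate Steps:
$F{\left(Y \right)} = Y^{2} + 12 Y$ ($F{\left(Y \right)} = \left(Y^{2} + 11 Y\right) + Y = Y^{2} + 12 Y$)
$- F{\left(z \right)} = - \left(-59\right) \left(12 - 59\right) = - \left(-59\right) \left(-47\right) = \left(-1\right) 2773 = -2773$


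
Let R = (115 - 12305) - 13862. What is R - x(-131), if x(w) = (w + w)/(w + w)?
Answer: -26053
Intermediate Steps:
R = -26052 (R = -12190 - 13862 = -26052)
x(w) = 1 (x(w) = (2*w)/((2*w)) = (2*w)*(1/(2*w)) = 1)
R - x(-131) = -26052 - 1*1 = -26052 - 1 = -26053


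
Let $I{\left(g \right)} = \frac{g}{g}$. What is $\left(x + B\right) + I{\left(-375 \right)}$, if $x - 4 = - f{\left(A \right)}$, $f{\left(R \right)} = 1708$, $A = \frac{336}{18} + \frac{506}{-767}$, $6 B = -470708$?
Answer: $- \frac{240463}{3} \approx -80154.0$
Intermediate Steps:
$I{\left(g \right)} = 1$
$B = - \frac{235354}{3}$ ($B = \frac{1}{6} \left(-470708\right) = - \frac{235354}{3} \approx -78451.0$)
$A = \frac{41434}{2301}$ ($A = 336 \cdot \frac{1}{18} + 506 \left(- \frac{1}{767}\right) = \frac{56}{3} - \frac{506}{767} = \frac{41434}{2301} \approx 18.007$)
$x = -1704$ ($x = 4 - 1708 = -1704$)
$\left(x + B\right) + I{\left(-375 \right)} = \left(-1704 - \frac{235354}{3}\right) + 1 = - \frac{240466}{3} + 1 = - \frac{240463}{3}$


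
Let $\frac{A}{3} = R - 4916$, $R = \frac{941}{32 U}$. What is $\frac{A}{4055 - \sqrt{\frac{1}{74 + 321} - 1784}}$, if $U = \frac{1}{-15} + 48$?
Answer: $- \frac{543432679777275}{149453055338432} - \frac{339279639 i \sqrt{278348205}}{149453055338432} \approx -3.6361 - 0.037875 i$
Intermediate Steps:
$U = \frac{719}{15}$ ($U = - \frac{1}{15} + 48 = \frac{719}{15} \approx 47.933$)
$R = \frac{14115}{23008}$ ($R = \frac{941}{32 \cdot \frac{719}{15}} = \frac{941}{\frac{23008}{15}} = 941 \cdot \frac{15}{23008} = \frac{14115}{23008} \approx 0.61348$)
$A = - \frac{339279639}{23008}$ ($A = 3 \left(\frac{14115}{23008} - 4916\right) = 3 \left(- \frac{113093213}{23008}\right) = - \frac{339279639}{23008} \approx -14746.0$)
$\frac{A}{4055 - \sqrt{\frac{1}{74 + 321} - 1784}} = - \frac{339279639}{23008 \left(4055 - \sqrt{\frac{1}{74 + 321} - 1784}\right)} = - \frac{339279639}{23008 \left(4055 - \sqrt{\frac{1}{395} - 1784}\right)} = - \frac{339279639}{23008 \left(4055 - \sqrt{- \frac{704679}{395}}\right)} = - \frac{339279639}{23008 \left(4055 - \frac{i \sqrt{278348205}}{395}\right)}$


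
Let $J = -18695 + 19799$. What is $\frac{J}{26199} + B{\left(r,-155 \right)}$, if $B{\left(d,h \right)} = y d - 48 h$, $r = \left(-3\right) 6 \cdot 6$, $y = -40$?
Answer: $\frac{102700448}{8733} \approx 11760.0$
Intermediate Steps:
$J = 1104$
$r = -108$ ($r = \left(-18\right) 6 = -108$)
$B{\left(d,h \right)} = - 48 h - 40 d$ ($B{\left(d,h \right)} = - 40 d - 48 h = - 48 h - 40 d$)
$\frac{J}{26199} + B{\left(r,-155 \right)} = \frac{1104}{26199} - -11760 = 1104 \cdot \frac{1}{26199} + \left(7440 + 4320\right) = \frac{368}{8733} + 11760 = \frac{102700448}{8733}$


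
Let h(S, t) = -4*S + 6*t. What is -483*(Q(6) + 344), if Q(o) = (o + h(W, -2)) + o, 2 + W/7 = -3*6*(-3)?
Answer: 537096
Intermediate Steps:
W = 364 (W = -14 + 7*(-3*6*(-3)) = -14 + 7*(-18*(-3)) = -14 + 7*54 = -14 + 378 = 364)
Q(o) = -1468 + 2*o (Q(o) = (o + (-4*364 + 6*(-2))) + o = (o + (-1456 - 12)) + o = (o - 1468) + o = (-1468 + o) + o = -1468 + 2*o)
-483*(Q(6) + 344) = -483*((-1468 + 2*6) + 344) = -483*((-1468 + 12) + 344) = -483*(-1456 + 344) = -483*(-1112) = 537096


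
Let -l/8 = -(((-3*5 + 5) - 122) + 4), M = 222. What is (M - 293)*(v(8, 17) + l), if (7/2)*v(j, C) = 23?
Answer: 505662/7 ≈ 72237.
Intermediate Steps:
v(j, C) = 46/7 (v(j, C) = (2/7)*23 = 46/7)
l = -1024 (l = -(-8)*(((-3*5 + 5) - 122) + 4) = -(-8)*(((-15 + 5) - 122) + 4) = -(-8)*((-10 - 122) + 4) = -(-8)*(-132 + 4) = -(-8)*(-128) = -8*128 = -1024)
(M - 293)*(v(8, 17) + l) = (222 - 293)*(46/7 - 1024) = -71*(-7122/7) = 505662/7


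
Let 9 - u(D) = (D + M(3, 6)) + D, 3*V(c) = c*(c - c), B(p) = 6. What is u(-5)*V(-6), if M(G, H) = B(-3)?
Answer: 0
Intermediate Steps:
M(G, H) = 6
V(c) = 0 (V(c) = (c*(c - c))/3 = (c*0)/3 = (⅓)*0 = 0)
u(D) = 3 - 2*D (u(D) = 9 - ((D + 6) + D) = 9 - ((6 + D) + D) = 9 - (6 + 2*D) = 9 + (-6 - 2*D) = 3 - 2*D)
u(-5)*V(-6) = (3 - 2*(-5))*0 = (3 + 10)*0 = 13*0 = 0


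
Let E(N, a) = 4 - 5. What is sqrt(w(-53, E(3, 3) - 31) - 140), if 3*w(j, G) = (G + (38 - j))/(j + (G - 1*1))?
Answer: 11*I*sqrt(77142)/258 ≈ 11.842*I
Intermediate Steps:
E(N, a) = -1
w(j, G) = (38 + G - j)/(3*(-1 + G + j)) (w(j, G) = ((G + (38 - j))/(j + (G - 1*1)))/3 = ((38 + G - j)/(j + (G - 1)))/3 = ((38 + G - j)/(j + (-1 + G)))/3 = ((38 + G - j)/(-1 + G + j))/3 = (38 + G - j)/(3*(-1 + G + j)))
sqrt(w(-53, E(3, 3) - 31) - 140) = sqrt((38 + (-1 - 31) - 1*(-53))/(3*(-1 + (-1 - 31) - 53)) - 140) = sqrt((38 - 32 + 53)/(3*(-1 - 32 - 53)) - 140) = sqrt((1/3)*59/(-86) - 140) = sqrt((1/3)*(-1/86)*59 - 140) = sqrt(-59/258 - 140) = sqrt(-36179/258) = 11*I*sqrt(77142)/258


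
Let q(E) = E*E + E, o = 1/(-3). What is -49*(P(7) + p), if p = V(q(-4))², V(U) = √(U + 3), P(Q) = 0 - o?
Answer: -2254/3 ≈ -751.33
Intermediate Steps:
o = -⅓ ≈ -0.33333
P(Q) = ⅓ (P(Q) = 0 - 1*(-⅓) = 0 + ⅓ = ⅓)
q(E) = E + E² (q(E) = E² + E = E + E²)
V(U) = √(3 + U)
p = 15 (p = (√(3 - 4*(1 - 4)))² = (√(3 - 4*(-3)))² = (√(3 + 12))² = (√15)² = 15)
-49*(P(7) + p) = -49*(⅓ + 15) = -49*46/3 = -2254/3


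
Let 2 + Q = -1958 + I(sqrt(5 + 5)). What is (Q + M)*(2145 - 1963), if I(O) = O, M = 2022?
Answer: 11284 + 182*sqrt(10) ≈ 11860.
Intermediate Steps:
Q = -1960 + sqrt(10) (Q = -2 + (-1958 + sqrt(5 + 5)) = -2 + (-1958 + sqrt(10)) = -1960 + sqrt(10) ≈ -1956.8)
(Q + M)*(2145 - 1963) = ((-1960 + sqrt(10)) + 2022)*(2145 - 1963) = (62 + sqrt(10))*182 = 11284 + 182*sqrt(10)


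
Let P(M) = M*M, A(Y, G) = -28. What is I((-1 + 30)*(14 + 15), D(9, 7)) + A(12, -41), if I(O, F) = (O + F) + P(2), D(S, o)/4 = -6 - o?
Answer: 765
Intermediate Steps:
D(S, o) = -24 - 4*o (D(S, o) = 4*(-6 - o) = -24 - 4*o)
P(M) = M²
I(O, F) = 4 + F + O (I(O, F) = (O + F) + 2² = (F + O) + 4 = 4 + F + O)
I((-1 + 30)*(14 + 15), D(9, 7)) + A(12, -41) = (4 + (-24 - 4*7) + (-1 + 30)*(14 + 15)) - 28 = (4 + (-24 - 28) + 29*29) - 28 = (4 - 52 + 841) - 28 = 793 - 28 = 765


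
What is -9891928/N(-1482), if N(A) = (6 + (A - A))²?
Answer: -2472982/9 ≈ -2.7478e+5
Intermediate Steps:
N(A) = 36 (N(A) = (6 + 0)² = 6² = 36)
-9891928/N(-1482) = -9891928/36 = -9891928*1/36 = -2472982/9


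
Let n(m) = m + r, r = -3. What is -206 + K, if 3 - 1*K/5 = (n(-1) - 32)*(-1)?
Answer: -371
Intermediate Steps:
n(m) = -3 + m (n(m) = m - 3 = -3 + m)
K = -165 (K = 15 - 5*((-3 - 1) - 32)*(-1) = 15 - 5*(-4 - 32)*(-1) = 15 - (-180)*(-1) = 15 - 5*36 = 15 - 180 = -165)
-206 + K = -206 - 165 = -371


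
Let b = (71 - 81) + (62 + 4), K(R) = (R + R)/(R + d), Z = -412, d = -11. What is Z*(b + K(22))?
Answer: -24720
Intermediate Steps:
K(R) = 2*R/(-11 + R) (K(R) = (R + R)/(R - 11) = (2*R)/(-11 + R) = 2*R/(-11 + R))
b = 56 (b = -10 + 66 = 56)
Z*(b + K(22)) = -412*(56 + 2*22/(-11 + 22)) = -412*(56 + 2*22/11) = -412*(56 + 2*22*(1/11)) = -412*(56 + 4) = -412*60 = -24720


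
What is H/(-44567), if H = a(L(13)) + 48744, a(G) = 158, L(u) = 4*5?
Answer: -48902/44567 ≈ -1.0973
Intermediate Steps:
L(u) = 20
H = 48902 (H = 158 + 48744 = 48902)
H/(-44567) = 48902/(-44567) = 48902*(-1/44567) = -48902/44567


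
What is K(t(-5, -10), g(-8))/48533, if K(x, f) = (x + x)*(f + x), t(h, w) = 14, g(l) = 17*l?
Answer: -3416/48533 ≈ -0.070385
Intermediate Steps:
K(x, f) = 2*x*(f + x) (K(x, f) = (2*x)*(f + x) = 2*x*(f + x))
K(t(-5, -10), g(-8))/48533 = (2*14*(17*(-8) + 14))/48533 = (2*14*(-136 + 14))*(1/48533) = (2*14*(-122))*(1/48533) = -3416*1/48533 = -3416/48533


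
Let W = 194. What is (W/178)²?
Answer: 9409/7921 ≈ 1.1879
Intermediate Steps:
(W/178)² = (194/178)² = (194*(1/178))² = (97/89)² = 9409/7921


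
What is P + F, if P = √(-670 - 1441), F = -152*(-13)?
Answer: 1976 + I*√2111 ≈ 1976.0 + 45.946*I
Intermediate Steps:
F = 1976
P = I*√2111 (P = √(-2111) = I*√2111 ≈ 45.946*I)
P + F = I*√2111 + 1976 = 1976 + I*√2111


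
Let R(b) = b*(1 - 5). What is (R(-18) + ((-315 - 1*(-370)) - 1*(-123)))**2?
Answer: 62500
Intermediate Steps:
R(b) = -4*b (R(b) = b*(-4) = -4*b)
(R(-18) + ((-315 - 1*(-370)) - 1*(-123)))**2 = (-4*(-18) + ((-315 - 1*(-370)) - 1*(-123)))**2 = (72 + ((-315 + 370) + 123))**2 = (72 + (55 + 123))**2 = (72 + 178)**2 = 250**2 = 62500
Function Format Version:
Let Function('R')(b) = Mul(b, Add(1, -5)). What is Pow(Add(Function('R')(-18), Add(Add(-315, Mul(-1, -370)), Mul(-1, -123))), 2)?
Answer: 62500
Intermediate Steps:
Function('R')(b) = Mul(-4, b) (Function('R')(b) = Mul(b, -4) = Mul(-4, b))
Pow(Add(Function('R')(-18), Add(Add(-315, Mul(-1, -370)), Mul(-1, -123))), 2) = Pow(Add(Mul(-4, -18), Add(Add(-315, Mul(-1, -370)), Mul(-1, -123))), 2) = Pow(Add(72, Add(Add(-315, 370), 123)), 2) = Pow(Add(72, Add(55, 123)), 2) = Pow(Add(72, 178), 2) = Pow(250, 2) = 62500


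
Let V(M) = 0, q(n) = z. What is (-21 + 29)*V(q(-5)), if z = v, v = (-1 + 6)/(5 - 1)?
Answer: 0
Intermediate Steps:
v = 5/4 ≈ 1.2500
z = 5/4 ≈ 1.2500
q(n) = 5/4
(-21 + 29)*V(q(-5)) = (-21 + 29)*0 = 8*0 = 0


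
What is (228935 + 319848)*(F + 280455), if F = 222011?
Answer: 275744798878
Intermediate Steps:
(228935 + 319848)*(F + 280455) = (228935 + 319848)*(222011 + 280455) = 548783*502466 = 275744798878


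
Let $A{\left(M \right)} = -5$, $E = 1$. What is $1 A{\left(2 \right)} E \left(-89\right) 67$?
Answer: $29815$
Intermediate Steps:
$1 A{\left(2 \right)} E \left(-89\right) 67 = 1 \left(-5\right) 1 \left(-89\right) 67 = \left(-5\right) 1 \left(-89\right) 67 = \left(-5\right) \left(-89\right) 67 = 445 \cdot 67 = 29815$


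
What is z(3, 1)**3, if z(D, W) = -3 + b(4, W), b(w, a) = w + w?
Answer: 125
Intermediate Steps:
b(w, a) = 2*w
z(D, W) = 5 (z(D, W) = -3 + 2*4 = -3 + 8 = 5)
z(3, 1)**3 = 5**3 = 125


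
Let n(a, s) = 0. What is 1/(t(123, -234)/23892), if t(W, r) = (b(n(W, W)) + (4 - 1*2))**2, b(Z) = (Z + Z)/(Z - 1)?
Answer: 5973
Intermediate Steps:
b(Z) = 2*Z/(-1 + Z) (b(Z) = (2*Z)/(-1 + Z) = 2*Z/(-1 + Z))
t(W, r) = 4 (t(W, r) = (2*0/(-1 + 0) + (4 - 1*2))**2 = (2*0/(-1) + (4 - 2))**2 = (2*0*(-1) + 2)**2 = (0 + 2)**2 = 2**2 = 4)
1/(t(123, -234)/23892) = 1/(4/23892) = 1/(4*(1/23892)) = 1/(1/5973) = 5973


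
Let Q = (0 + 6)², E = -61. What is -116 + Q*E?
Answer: -2312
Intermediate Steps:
Q = 36 (Q = 6² = 36)
-116 + Q*E = -116 + 36*(-61) = -116 - 2196 = -2312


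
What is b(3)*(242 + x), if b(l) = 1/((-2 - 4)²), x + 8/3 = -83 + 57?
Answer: 160/27 ≈ 5.9259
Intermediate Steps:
x = -86/3 (x = -8/3 + (-83 + 57) = -8/3 - 26 = -86/3 ≈ -28.667)
b(l) = 1/36 (b(l) = 1/((-6)²) = 1/36)
b(3)*(242 + x) = (242 - 86/3)/36 = (1/36)*(640/3) = 160/27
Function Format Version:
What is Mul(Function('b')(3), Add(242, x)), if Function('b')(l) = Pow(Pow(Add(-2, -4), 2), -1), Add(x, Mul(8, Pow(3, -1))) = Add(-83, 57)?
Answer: Rational(160, 27) ≈ 5.9259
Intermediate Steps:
x = Rational(-86, 3) (x = Add(Rational(-8, 3), Add(-83, 57)) = Add(Rational(-8, 3), -26) = Rational(-86, 3) ≈ -28.667)
Function('b')(l) = Rational(1, 36) (Function('b')(l) = Pow(Pow(-6, 2), -1) = Pow(36, -1) = Rational(1, 36))
Mul(Function('b')(3), Add(242, x)) = Mul(Rational(1, 36), Add(242, Rational(-86, 3))) = Mul(Rational(1, 36), Rational(640, 3)) = Rational(160, 27)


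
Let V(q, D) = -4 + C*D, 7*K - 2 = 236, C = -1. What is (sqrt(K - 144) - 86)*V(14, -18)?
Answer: -1204 + 14*I*sqrt(110) ≈ -1204.0 + 146.83*I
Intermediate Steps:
K = 34 (K = 2/7 + (1/7)*236 = 2/7 + 236/7 = 34)
V(q, D) = -4 - D
(sqrt(K - 144) - 86)*V(14, -18) = (sqrt(34 - 144) - 86)*(-4 - 1*(-18)) = (sqrt(-110) - 86)*(-4 + 18) = (I*sqrt(110) - 86)*14 = (-86 + I*sqrt(110))*14 = -1204 + 14*I*sqrt(110)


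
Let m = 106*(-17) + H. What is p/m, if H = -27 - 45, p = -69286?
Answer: 34643/937 ≈ 36.972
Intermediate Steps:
H = -72
m = -1874 (m = 106*(-17) - 72 = -1802 - 72 = -1874)
p/m = -69286/(-1874) = -69286*(-1/1874) = 34643/937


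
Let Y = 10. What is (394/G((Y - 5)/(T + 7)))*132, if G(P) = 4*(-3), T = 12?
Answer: -4334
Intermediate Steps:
G(P) = -12
(394/G((Y - 5)/(T + 7)))*132 = (394/(-12))*132 = (394*(-1/12))*132 = -197/6*132 = -4334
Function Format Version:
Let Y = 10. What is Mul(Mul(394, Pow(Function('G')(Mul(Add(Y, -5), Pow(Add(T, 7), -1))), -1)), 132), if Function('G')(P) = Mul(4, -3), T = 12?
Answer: -4334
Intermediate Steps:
Function('G')(P) = -12
Mul(Mul(394, Pow(Function('G')(Mul(Add(Y, -5), Pow(Add(T, 7), -1))), -1)), 132) = Mul(Mul(394, Pow(-12, -1)), 132) = Mul(Mul(394, Rational(-1, 12)), 132) = Mul(Rational(-197, 6), 132) = -4334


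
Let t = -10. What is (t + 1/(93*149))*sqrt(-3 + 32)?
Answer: -138569*sqrt(29)/13857 ≈ -53.851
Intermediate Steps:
(t + 1/(93*149))*sqrt(-3 + 32) = (-10 + 1/(93*149))*sqrt(-3 + 32) = (-10 + (1/93)*(1/149))*sqrt(29) = (-10 + 1/13857)*sqrt(29) = -138569*sqrt(29)/13857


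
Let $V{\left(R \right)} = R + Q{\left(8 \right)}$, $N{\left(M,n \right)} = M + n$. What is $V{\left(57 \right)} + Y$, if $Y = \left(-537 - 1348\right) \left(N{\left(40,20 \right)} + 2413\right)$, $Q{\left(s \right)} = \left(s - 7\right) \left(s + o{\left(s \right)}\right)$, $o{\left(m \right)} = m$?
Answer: $-4661532$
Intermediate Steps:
$Q{\left(s \right)} = 2 s \left(-7 + s\right)$ ($Q{\left(s \right)} = \left(s - 7\right) \left(s + s\right) = \left(-7 + s\right) 2 s = 2 s \left(-7 + s\right)$)
$V{\left(R \right)} = 16 + R$ ($V{\left(R \right)} = R + 2 \cdot 8 \left(-7 + 8\right) = R + 2 \cdot 8 \cdot 1 = R + 16 = 16 + R$)
$Y = -4661605$ ($Y = \left(-537 - 1348\right) \left(\left(40 + 20\right) + 2413\right) = - 1885 \left(60 + 2413\right) = \left(-1885\right) 2473 = -4661605$)
$V{\left(57 \right)} + Y = \left(16 + 57\right) - 4661605 = 73 - 4661605 = -4661532$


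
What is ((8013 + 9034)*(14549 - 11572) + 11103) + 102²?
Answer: 50770426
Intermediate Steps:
((8013 + 9034)*(14549 - 11572) + 11103) + 102² = (17047*2977 + 11103) + 10404 = (50748919 + 11103) + 10404 = 50760022 + 10404 = 50770426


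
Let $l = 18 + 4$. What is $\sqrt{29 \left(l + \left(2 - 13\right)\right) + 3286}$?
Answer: $\sqrt{3605} \approx 60.042$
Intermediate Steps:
$l = 22$
$\sqrt{29 \left(l + \left(2 - 13\right)\right) + 3286} = \sqrt{29 \left(22 + \left(2 - 13\right)\right) + 3286} = \sqrt{29 \left(22 - 11\right) + 3286} = \sqrt{29 \cdot 11 + 3286} = \sqrt{319 + 3286} = \sqrt{3605}$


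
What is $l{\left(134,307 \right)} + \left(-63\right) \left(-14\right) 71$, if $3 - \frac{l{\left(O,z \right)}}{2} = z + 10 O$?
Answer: $59334$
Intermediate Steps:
$l{\left(O,z \right)} = 6 - 20 O - 2 z$ ($l{\left(O,z \right)} = 6 - 2 \left(z + 10 O\right) = 6 - \left(2 z + 20 O\right) = 6 - 20 O - 2 z$)
$l{\left(134,307 \right)} + \left(-63\right) \left(-14\right) 71 = \left(6 - 2680 - 614\right) + \left(-63\right) \left(-14\right) 71 = \left(6 - 2680 - 614\right) + 882 \cdot 71 = -3288 + 62622 = 59334$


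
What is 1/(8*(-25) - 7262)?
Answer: -1/7462 ≈ -0.00013401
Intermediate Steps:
1/(8*(-25) - 7262) = 1/(-200 - 7262) = 1/(-7462) = -1/7462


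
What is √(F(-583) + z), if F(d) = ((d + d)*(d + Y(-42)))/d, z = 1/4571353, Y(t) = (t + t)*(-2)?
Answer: I*√17344732643434117/4571353 ≈ 28.81*I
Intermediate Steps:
Y(t) = -4*t (Y(t) = (2*t)*(-2) = -4*t)
z = 1/4571353 ≈ 2.1875e-7
F(d) = 336 + 2*d (F(d) = ((d + d)*(d - 4*(-42)))/d = ((2*d)*(d + 168))/d = ((2*d)*(168 + d))/d = (2*d*(168 + d))/d = 336 + 2*d)
√(F(-583) + z) = √((336 + 2*(-583)) + 1/4571353) = √((336 - 1166) + 1/4571353) = √(-830 + 1/4571353) = √(-3794222989/4571353) = I*√17344732643434117/4571353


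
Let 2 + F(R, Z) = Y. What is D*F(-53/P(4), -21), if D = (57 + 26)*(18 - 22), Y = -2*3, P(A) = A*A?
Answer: 2656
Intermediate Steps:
P(A) = A**2
Y = -6
F(R, Z) = -8 (F(R, Z) = -2 - 6 = -8)
D = -332 (D = 83*(-4) = -332)
D*F(-53/P(4), -21) = -332*(-8) = 2656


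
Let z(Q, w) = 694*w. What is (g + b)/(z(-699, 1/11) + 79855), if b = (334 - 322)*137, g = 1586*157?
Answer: 2757106/879099 ≈ 3.1363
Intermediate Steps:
g = 249002
b = 1644 (b = 12*137 = 1644)
(g + b)/(z(-699, 1/11) + 79855) = (249002 + 1644)/(694/11 + 79855) = 250646/(694*(1/11) + 79855) = 250646/(694/11 + 79855) = 250646/(879099/11) = 250646*(11/879099) = 2757106/879099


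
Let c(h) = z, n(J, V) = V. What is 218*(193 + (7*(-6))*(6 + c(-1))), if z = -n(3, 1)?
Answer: -3706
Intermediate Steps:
z = -1 (z = -1*1 = -1)
c(h) = -1
218*(193 + (7*(-6))*(6 + c(-1))) = 218*(193 + (7*(-6))*(6 - 1)) = 218*(193 - 42*5) = 218*(193 - 210) = 218*(-17) = -3706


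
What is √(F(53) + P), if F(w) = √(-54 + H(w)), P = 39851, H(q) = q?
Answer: √(39851 + I) ≈ 199.63 + 0.003*I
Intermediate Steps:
F(w) = √(-54 + w)
√(F(53) + P) = √(√(-54 + 53) + 39851) = √(√(-1) + 39851) = √(I + 39851) = √(39851 + I)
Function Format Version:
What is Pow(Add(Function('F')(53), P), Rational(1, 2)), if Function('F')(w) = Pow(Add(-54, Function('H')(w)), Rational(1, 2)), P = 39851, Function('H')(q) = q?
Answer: Pow(Add(39851, I), Rational(1, 2)) ≈ Add(199.63, Mul(0.003, I))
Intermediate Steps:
Function('F')(w) = Pow(Add(-54, w), Rational(1, 2))
Pow(Add(Function('F')(53), P), Rational(1, 2)) = Pow(Add(Pow(Add(-54, 53), Rational(1, 2)), 39851), Rational(1, 2)) = Pow(Add(Pow(-1, Rational(1, 2)), 39851), Rational(1, 2)) = Pow(Add(I, 39851), Rational(1, 2)) = Pow(Add(39851, I), Rational(1, 2))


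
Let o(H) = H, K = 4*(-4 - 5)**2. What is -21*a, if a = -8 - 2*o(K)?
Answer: 13776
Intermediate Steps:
K = 324 (K = 4*(-9)**2 = 4*81 = 324)
a = -656 (a = -8 - 2*324 = -8 - 648 = -656)
-21*a = -21*(-656) = 13776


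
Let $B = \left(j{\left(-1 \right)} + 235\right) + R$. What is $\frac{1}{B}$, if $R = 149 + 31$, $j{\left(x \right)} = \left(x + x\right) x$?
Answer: $\frac{1}{417} \approx 0.0023981$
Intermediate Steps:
$j{\left(x \right)} = 2 x^{2}$ ($j{\left(x \right)} = 2 x x = 2 x^{2}$)
$R = 180$
$B = 417$ ($B = \left(2 \left(-1\right)^{2} + 235\right) + 180 = \left(2 \cdot 1 + 235\right) + 180 = \left(2 + 235\right) + 180 = 237 + 180 = 417$)
$\frac{1}{B} = \frac{1}{417}$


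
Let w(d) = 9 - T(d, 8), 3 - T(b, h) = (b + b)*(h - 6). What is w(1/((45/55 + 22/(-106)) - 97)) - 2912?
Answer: -163305002/56195 ≈ -2906.0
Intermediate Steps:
T(b, h) = 3 - 2*b*(-6 + h) (T(b, h) = 3 - (b + b)*(h - 6) = 3 - 2*b*(-6 + h))
w(d) = 6 + 4*d (w(d) = 9 - (3 + 12*d - 2*d*8) = 9 - (3 + 12*d - 16*d) = 9 - (3 - 4*d) = 9 + (-3 + 4*d) = 6 + 4*d)
w(1/((45/55 + 22/(-106)) - 97)) - 2912 = (6 + 4/((45/55 + 22/(-106)) - 97)) - 2912 = (6 + 4/((45*(1/55) + 22*(-1/106)) - 97)) - 2912 = (6 + 4/((9/11 - 11/53) - 97)) - 2912 = (6 + 4/(356/583 - 97)) - 2912 = (6 + 4/(-56195/583)) - 2912 = (6 + 4*(-583/56195)) - 2912 = (6 - 2332/56195) - 2912 = 334838/56195 - 2912 = -163305002/56195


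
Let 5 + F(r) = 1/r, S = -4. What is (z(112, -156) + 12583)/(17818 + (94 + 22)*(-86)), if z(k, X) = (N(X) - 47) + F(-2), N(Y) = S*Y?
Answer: 26309/15684 ≈ 1.6774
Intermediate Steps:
F(r) = -5 + 1/r
N(Y) = -4*Y
z(k, X) = -105/2 - 4*X (z(k, X) = (-4*X - 47) + (-5 + 1/(-2)) = (-47 - 4*X) + (-5 - ½) = (-47 - 4*X) - 11/2 = -105/2 - 4*X)
(z(112, -156) + 12583)/(17818 + (94 + 22)*(-86)) = ((-105/2 - 4*(-156)) + 12583)/(17818 + (94 + 22)*(-86)) = ((-105/2 + 624) + 12583)/(17818 + 116*(-86)) = (1143/2 + 12583)/(17818 - 9976) = (26309/2)/7842 = (26309/2)*(1/7842) = 26309/15684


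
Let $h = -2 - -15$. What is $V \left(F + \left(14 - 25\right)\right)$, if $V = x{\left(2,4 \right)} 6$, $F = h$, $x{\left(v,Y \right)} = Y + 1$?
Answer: $60$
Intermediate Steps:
$x{\left(v,Y \right)} = 1 + Y$
$h = 13$ ($h = -2 + 15 = 13$)
$F = 13$
$V = 30$ ($V = \left(1 + 4\right) 6 = 5 \cdot 6 = 30$)
$V \left(F + \left(14 - 25\right)\right) = 30 \left(13 + \left(14 - 25\right)\right) = 30 \left(13 - 11\right) = 30 \cdot 2 = 60$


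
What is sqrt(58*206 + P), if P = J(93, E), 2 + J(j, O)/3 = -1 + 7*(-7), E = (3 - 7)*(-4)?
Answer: 4*sqrt(737) ≈ 108.59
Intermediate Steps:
E = 16 (E = -4*(-4) = 16)
J(j, O) = -156 (J(j, O) = -6 + 3*(-1 + 7*(-7)) = -6 + 3*(-1 - 49) = -6 + 3*(-50) = -6 - 150 = -156)
P = -156
sqrt(58*206 + P) = sqrt(58*206 - 156) = sqrt(11948 - 156) = sqrt(11792) = 4*sqrt(737)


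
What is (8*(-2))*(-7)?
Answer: 112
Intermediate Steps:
(8*(-2))*(-7) = -16*(-7) = 112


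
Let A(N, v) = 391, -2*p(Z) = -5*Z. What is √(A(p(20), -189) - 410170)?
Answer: 9*I*√5059 ≈ 640.14*I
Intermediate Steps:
p(Z) = 5*Z/2 (p(Z) = -(-5)*Z/2 = 5*Z/2)
√(A(p(20), -189) - 410170) = √(391 - 410170) = √(-409779) = 9*I*√5059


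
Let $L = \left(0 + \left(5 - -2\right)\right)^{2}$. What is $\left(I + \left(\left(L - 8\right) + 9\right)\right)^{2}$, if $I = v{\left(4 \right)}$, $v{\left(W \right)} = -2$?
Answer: $2304$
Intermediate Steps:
$L = 49$ ($L = \left(0 + \left(5 + 2\right)\right)^{2} = \left(0 + 7\right)^{2} = 7^{2} = 49$)
$I = -2$
$\left(I + \left(\left(L - 8\right) + 9\right)\right)^{2} = \left(-2 + \left(\left(49 - 8\right) + 9\right)\right)^{2} = \left(-2 + \left(41 + 9\right)\right)^{2} = \left(-2 + 50\right)^{2} = 48^{2} = 2304$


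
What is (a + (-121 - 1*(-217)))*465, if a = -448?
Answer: -163680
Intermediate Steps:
(a + (-121 - 1*(-217)))*465 = (-448 + (-121 - 1*(-217)))*465 = (-448 + (-121 + 217))*465 = (-448 + 96)*465 = -352*465 = -163680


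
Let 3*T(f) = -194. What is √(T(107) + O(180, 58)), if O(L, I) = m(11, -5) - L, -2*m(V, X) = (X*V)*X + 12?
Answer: I*√13974/6 ≈ 19.702*I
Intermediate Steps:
T(f) = -194/3 (T(f) = (⅓)*(-194) = -194/3)
m(V, X) = -6 - V*X²/2 (m(V, X) = -((X*V)*X + 12)/2 = -((V*X)*X + 12)/2 = -(V*X² + 12)/2 = -(12 + V*X²)/2 = -6 - V*X²/2)
O(L, I) = -287/2 - L (O(L, I) = (-6 - ½*11*(-5)²) - L = (-6 - ½*11*25) - L = (-6 - 275/2) - L = -287/2 - L)
√(T(107) + O(180, 58)) = √(-194/3 + (-287/2 - 1*180)) = √(-194/3 + (-287/2 - 180)) = √(-194/3 - 647/2) = √(-2329/6) = I*√13974/6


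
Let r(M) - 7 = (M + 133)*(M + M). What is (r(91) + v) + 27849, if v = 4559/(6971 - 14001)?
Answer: 482422161/7030 ≈ 68623.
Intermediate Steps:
r(M) = 7 + 2*M*(133 + M) (r(M) = 7 + (M + 133)*(M + M) = 7 + (133 + M)*(2*M) = 7 + 2*M*(133 + M))
v = -4559/7030 (v = 4559/(-7030) = 4559*(-1/7030) = -4559/7030 ≈ -0.64851)
(r(91) + v) + 27849 = ((7 + 2*91**2 + 266*91) - 4559/7030) + 27849 = ((7 + 2*8281 + 24206) - 4559/7030) + 27849 = ((7 + 16562 + 24206) - 4559/7030) + 27849 = (40775 - 4559/7030) + 27849 = 286643691/7030 + 27849 = 482422161/7030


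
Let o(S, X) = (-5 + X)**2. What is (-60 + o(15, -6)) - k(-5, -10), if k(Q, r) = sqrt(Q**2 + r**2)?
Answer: 61 - 5*sqrt(5) ≈ 49.820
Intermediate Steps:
(-60 + o(15, -6)) - k(-5, -10) = (-60 + (-5 - 6)**2) - sqrt((-5)**2 + (-10)**2) = (-60 + (-11)**2) - sqrt(25 + 100) = (-60 + 121) - sqrt(125) = 61 - 5*sqrt(5)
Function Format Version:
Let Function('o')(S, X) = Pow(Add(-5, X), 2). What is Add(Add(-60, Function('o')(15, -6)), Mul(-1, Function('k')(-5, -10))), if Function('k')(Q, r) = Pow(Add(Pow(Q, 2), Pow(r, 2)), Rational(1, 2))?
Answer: Add(61, Mul(-5, Pow(5, Rational(1, 2)))) ≈ 49.820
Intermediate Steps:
Add(Add(-60, Function('o')(15, -6)), Mul(-1, Function('k')(-5, -10))) = Add(Add(-60, Pow(Add(-5, -6), 2)), Mul(-1, Pow(Add(Pow(-5, 2), Pow(-10, 2)), Rational(1, 2)))) = Add(Add(-60, Pow(-11, 2)), Mul(-1, Pow(Add(25, 100), Rational(1, 2)))) = Add(Add(-60, 121), Mul(-1, Pow(125, Rational(1, 2)))) = Add(61, Mul(-1, Mul(5, Pow(5, Rational(1, 2))))) = Add(61, Mul(-5, Pow(5, Rational(1, 2))))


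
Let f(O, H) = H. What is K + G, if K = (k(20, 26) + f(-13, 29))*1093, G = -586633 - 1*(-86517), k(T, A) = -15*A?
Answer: -894689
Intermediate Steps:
G = -500116 (G = -586633 + 86517 = -500116)
K = -394573 (K = (-15*26 + 29)*1093 = (-390 + 29)*1093 = -361*1093 = -394573)
K + G = -394573 - 500116 = -894689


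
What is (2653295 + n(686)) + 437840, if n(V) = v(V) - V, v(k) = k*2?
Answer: 3091821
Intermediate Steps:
v(k) = 2*k
n(V) = V (n(V) = 2*V - V = V)
(2653295 + n(686)) + 437840 = (2653295 + 686) + 437840 = 2653981 + 437840 = 3091821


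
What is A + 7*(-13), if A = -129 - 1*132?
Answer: -352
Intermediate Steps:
A = -261 (A = -129 - 132 = -261)
A + 7*(-13) = -261 + 7*(-13) = -261 - 91 = -352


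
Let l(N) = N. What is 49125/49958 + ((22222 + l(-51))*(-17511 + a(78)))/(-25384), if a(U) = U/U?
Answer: 4848913123045/317033468 ≈ 15295.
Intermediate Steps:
a(U) = 1
49125/49958 + ((22222 + l(-51))*(-17511 + a(78)))/(-25384) = 49125/49958 + ((22222 - 51)*(-17511 + 1))/(-25384) = 49125*(1/49958) + (22171*(-17510))*(-1/25384) = 49125/49958 - 388214210*(-1/25384) = 49125/49958 + 194107105/12692 = 4848913123045/317033468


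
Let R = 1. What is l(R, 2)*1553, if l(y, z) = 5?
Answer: 7765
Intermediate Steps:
l(R, 2)*1553 = 5*1553 = 7765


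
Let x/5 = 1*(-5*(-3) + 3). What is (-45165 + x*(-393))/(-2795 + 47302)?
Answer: -80535/44507 ≈ -1.8095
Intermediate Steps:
x = 90 (x = 5*(1*(-5*(-3) + 3)) = 5*(1*(15 + 3)) = 5*(1*18) = 5*18 = 90)
(-45165 + x*(-393))/(-2795 + 47302) = (-45165 + 90*(-393))/(-2795 + 47302) = (-45165 - 35370)/44507 = -80535*1/44507 = -80535/44507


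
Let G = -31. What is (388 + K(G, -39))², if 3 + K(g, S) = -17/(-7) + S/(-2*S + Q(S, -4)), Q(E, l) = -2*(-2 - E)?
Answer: 111830625/784 ≈ 1.4264e+5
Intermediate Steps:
Q(E, l) = 4 + 2*E
K(g, S) = -4/7 + S/4 (K(g, S) = -3 + (-17/(-7) + S/(-2*S + (4 + 2*S))) = -3 + (-17*(-⅐) + S/4) = -3 + (17/7 + S*(¼)) = -3 + (17/7 + S/4) = -4/7 + S/4)
(388 + K(G, -39))² = (388 + (-4/7 + (¼)*(-39)))² = (388 + (-4/7 - 39/4))² = (388 - 289/28)² = (10575/28)² = 111830625/784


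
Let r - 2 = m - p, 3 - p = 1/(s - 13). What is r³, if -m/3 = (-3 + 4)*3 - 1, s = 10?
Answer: -10648/27 ≈ -394.37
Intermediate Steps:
p = 10/3 (p = 3 - 1/(10 - 13) = 3 - 1/(-3) = 3 - 1*(-⅓) = 3 + ⅓ = 10/3 ≈ 3.3333)
m = -6 (m = -3*((-3 + 4)*3 - 1) = -3*(1*3 - 1) = -3*(3 - 1) = -3*2 = -6)
r = -22/3 (r = 2 + (-6 - 1*10/3) = 2 + (-6 - 10/3) = 2 - 28/3 = -22/3 ≈ -7.3333)
r³ = (-22/3)³ = -10648/27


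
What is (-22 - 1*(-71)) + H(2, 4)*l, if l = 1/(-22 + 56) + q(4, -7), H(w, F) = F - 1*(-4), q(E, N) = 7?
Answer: 1789/17 ≈ 105.24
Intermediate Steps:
H(w, F) = 4 + F (H(w, F) = F + 4 = 4 + F)
l = 239/34 (l = 1/(-22 + 56) + 7 = 1/34 + 7 = 239/34 ≈ 7.0294)
(-22 - 1*(-71)) + H(2, 4)*l = (-22 - 1*(-71)) + (4 + 4)*(239/34) = (-22 + 71) + 8*(239/34) = 49 + 956/17 = 1789/17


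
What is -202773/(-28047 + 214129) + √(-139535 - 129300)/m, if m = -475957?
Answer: -202773/186082 - I*√268835/475957 ≈ -1.0897 - 0.0010894*I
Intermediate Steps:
-202773/(-28047 + 214129) + √(-139535 - 129300)/m = -202773/(-28047 + 214129) + √(-139535 - 129300)/(-475957) = -202773/186082 + √(-268835)*(-1/475957) = -202773*1/186082 + (I*√268835)*(-1/475957) = -202773/186082 - I*√268835/475957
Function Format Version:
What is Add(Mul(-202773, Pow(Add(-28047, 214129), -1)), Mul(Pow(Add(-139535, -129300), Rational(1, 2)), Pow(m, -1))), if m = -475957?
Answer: Add(Rational(-202773, 186082), Mul(Rational(-1, 475957), I, Pow(268835, Rational(1, 2)))) ≈ Add(-1.0897, Mul(-0.0010894, I))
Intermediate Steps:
Add(Mul(-202773, Pow(Add(-28047, 214129), -1)), Mul(Pow(Add(-139535, -129300), Rational(1, 2)), Pow(m, -1))) = Add(Mul(-202773, Pow(Add(-28047, 214129), -1)), Mul(Pow(Add(-139535, -129300), Rational(1, 2)), Pow(-475957, -1))) = Add(Mul(-202773, Pow(186082, -1)), Mul(Pow(-268835, Rational(1, 2)), Rational(-1, 475957))) = Add(Mul(-202773, Rational(1, 186082)), Mul(Mul(I, Pow(268835, Rational(1, 2))), Rational(-1, 475957))) = Add(Rational(-202773, 186082), Mul(Rational(-1, 475957), I, Pow(268835, Rational(1, 2))))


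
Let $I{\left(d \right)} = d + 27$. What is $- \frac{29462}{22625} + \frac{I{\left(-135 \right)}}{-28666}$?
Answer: $- \frac{421057096}{324284125} \approx -1.2984$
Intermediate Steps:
$I{\left(d \right)} = 27 + d$
$- \frac{29462}{22625} + \frac{I{\left(-135 \right)}}{-28666} = - \frac{29462}{22625} + \frac{27 - 135}{-28666} = \left(-29462\right) \frac{1}{22625} - - \frac{54}{14333} = - \frac{29462}{22625} + \frac{54}{14333} = - \frac{421057096}{324284125}$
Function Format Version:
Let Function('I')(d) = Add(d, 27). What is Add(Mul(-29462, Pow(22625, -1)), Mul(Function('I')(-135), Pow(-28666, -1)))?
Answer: Rational(-421057096, 324284125) ≈ -1.2984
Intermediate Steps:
Function('I')(d) = Add(27, d)
Add(Mul(-29462, Pow(22625, -1)), Mul(Function('I')(-135), Pow(-28666, -1))) = Add(Mul(-29462, Pow(22625, -1)), Mul(Add(27, -135), Pow(-28666, -1))) = Add(Mul(-29462, Rational(1, 22625)), Mul(-108, Rational(-1, 28666))) = Add(Rational(-29462, 22625), Rational(54, 14333)) = Rational(-421057096, 324284125)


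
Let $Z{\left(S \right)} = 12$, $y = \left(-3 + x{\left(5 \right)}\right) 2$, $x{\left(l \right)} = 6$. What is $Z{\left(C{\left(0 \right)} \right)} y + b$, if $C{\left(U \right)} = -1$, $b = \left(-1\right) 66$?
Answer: $6$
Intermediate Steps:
$b = -66$
$y = 6$ ($y = \left(-3 + 6\right) 2 = 3 \cdot 2 = 6$)
$Z{\left(C{\left(0 \right)} \right)} y + b = 12 \cdot 6 - 66 = 72 - 66 = 6$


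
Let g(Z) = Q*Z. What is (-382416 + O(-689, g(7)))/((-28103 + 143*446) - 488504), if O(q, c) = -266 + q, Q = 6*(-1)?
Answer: 383371/452829 ≈ 0.84661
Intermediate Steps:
Q = -6
g(Z) = -6*Z
(-382416 + O(-689, g(7)))/((-28103 + 143*446) - 488504) = (-382416 + (-266 - 689))/((-28103 + 143*446) - 488504) = (-382416 - 955)/((-28103 + 63778) - 488504) = -383371/(35675 - 488504) = -383371/(-452829) = -383371*(-1/452829) = 383371/452829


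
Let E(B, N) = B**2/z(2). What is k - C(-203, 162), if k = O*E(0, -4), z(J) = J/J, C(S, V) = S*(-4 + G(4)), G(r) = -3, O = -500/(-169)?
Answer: -1421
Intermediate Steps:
O = 500/169 (O = -500*(-1/169) = 500/169 ≈ 2.9586)
C(S, V) = -7*S (C(S, V) = S*(-4 - 3) = S*(-7) = -7*S)
z(J) = 1
E(B, N) = B**2 (E(B, N) = B**2/1 = B**2*1 = B**2)
k = 0 (k = (500/169)*0**2 = (500/169)*0 = 0)
k - C(-203, 162) = 0 - (-7)*(-203) = 0 - 1*1421 = 0 - 1421 = -1421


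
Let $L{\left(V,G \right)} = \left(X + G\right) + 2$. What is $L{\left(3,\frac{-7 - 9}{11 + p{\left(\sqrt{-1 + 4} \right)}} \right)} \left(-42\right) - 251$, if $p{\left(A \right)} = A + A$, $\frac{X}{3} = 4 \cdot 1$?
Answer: $- \frac{84059}{109} - \frac{1344 \sqrt{3}}{109} \approx -792.54$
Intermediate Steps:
$X = 12$ ($X = 3 \cdot 4 \cdot 1 = 3 \cdot 4 = 12$)
$p{\left(A \right)} = 2 A$
$L{\left(V,G \right)} = 14 + G$ ($L{\left(V,G \right)} = \left(12 + G\right) + 2 = 14 + G$)
$L{\left(3,\frac{-7 - 9}{11 + p{\left(\sqrt{-1 + 4} \right)}} \right)} \left(-42\right) - 251 = \left(14 + \frac{-7 - 9}{11 + 2 \sqrt{-1 + 4}}\right) \left(-42\right) - 251 = \left(14 - \frac{16}{11 + 2 \sqrt{3}}\right) \left(-42\right) - 251 = \left(-588 + \frac{672}{11 + 2 \sqrt{3}}\right) - 251 = -839 + \frac{672}{11 + 2 \sqrt{3}}$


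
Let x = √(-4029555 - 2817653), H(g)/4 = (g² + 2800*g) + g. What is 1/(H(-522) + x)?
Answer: -594819/2830477997989 - I*√1711802/11321911991956 ≈ -2.1015e-7 - 1.1556e-10*I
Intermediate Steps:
H(g) = 4*g² + 11204*g (H(g) = 4*((g² + 2800*g) + g) = 4*(g² + 2801*g) = 4*g² + 11204*g)
x = 2*I*√1711802 (x = √(-6847208) = 2*I*√1711802 ≈ 2616.7*I)
1/(H(-522) + x) = 1/(4*(-522)*(2801 - 522) + 2*I*√1711802) = 1/(4*(-522)*2279 + 2*I*√1711802) = 1/(-4758552 + 2*I*√1711802)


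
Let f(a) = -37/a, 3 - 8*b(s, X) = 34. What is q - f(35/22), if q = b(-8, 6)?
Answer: 5427/280 ≈ 19.382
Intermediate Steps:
b(s, X) = -31/8 (b(s, X) = 3/8 - ⅛*34 = 3/8 - 17/4 = -31/8)
q = -31/8 ≈ -3.8750
q - f(35/22) = -31/8 - (-37)/(35/22) = -31/8 - (-37)/(35*(1/22)) = -31/8 - (-37)/35/22 = -31/8 - (-37)*22/35 = -31/8 - 1*(-814/35) = -31/8 + 814/35 = 5427/280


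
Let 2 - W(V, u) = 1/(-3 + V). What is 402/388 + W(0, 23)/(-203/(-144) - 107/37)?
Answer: -824511/1532018 ≈ -0.53819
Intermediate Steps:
W(V, u) = 2 - 1/(-3 + V)
402/388 + W(0, 23)/(-203/(-144) - 107/37) = 402/388 + ((-7 + 2*0)/(-3 + 0))/(-203/(-144) - 107/37) = 402*(1/388) + ((-7 + 0)/(-3))/(-203*(-1/144) - 107*1/37) = 201/194 + (-⅓*(-7))/(203/144 - 107/37) = 201/194 + 7/(3*(-7897/5328)) = 201/194 + (7/3)*(-5328/7897) = 201/194 - 12432/7897 = -824511/1532018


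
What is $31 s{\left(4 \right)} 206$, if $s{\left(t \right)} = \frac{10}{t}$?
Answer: $15965$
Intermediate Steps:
$31 s{\left(4 \right)} 206 = 31 \cdot \frac{10}{4} \cdot 206 = 31 \cdot 10 \cdot \frac{1}{4} \cdot 206 = 31 \cdot \frac{5}{2} \cdot 206 = \frac{155}{2} \cdot 206 = 15965$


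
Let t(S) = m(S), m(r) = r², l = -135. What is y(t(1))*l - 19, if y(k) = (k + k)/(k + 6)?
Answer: -403/7 ≈ -57.571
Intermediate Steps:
t(S) = S²
y(k) = 2*k/(6 + k) (y(k) = (2*k)/(6 + k) = 2*k/(6 + k))
y(t(1))*l - 19 = (2*1²/(6 + 1²))*(-135) - 19 = (2*1/(6 + 1))*(-135) - 19 = (2*1/7)*(-135) - 19 = (2*1*(⅐))*(-135) - 19 = (2/7)*(-135) - 19 = -270/7 - 19 = -403/7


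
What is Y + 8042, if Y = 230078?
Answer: 238120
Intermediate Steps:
Y + 8042 = 230078 + 8042 = 238120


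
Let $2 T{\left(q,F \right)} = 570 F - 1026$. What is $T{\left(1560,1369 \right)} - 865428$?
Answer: $-475776$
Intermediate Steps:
$T{\left(q,F \right)} = -513 + 285 F$ ($T{\left(q,F \right)} = \frac{570 F - 1026}{2} = \frac{-1026 + 570 F}{2} = -513 + 285 F$)
$T{\left(1560,1369 \right)} - 865428 = \left(-513 + 285 \cdot 1369\right) - 865428 = \left(-513 + 390165\right) - 865428 = 389652 - 865428 = -475776$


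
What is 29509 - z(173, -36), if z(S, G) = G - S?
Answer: 29718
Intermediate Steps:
29509 - z(173, -36) = 29509 - (-36 - 1*173) = 29509 - (-36 - 173) = 29509 - 1*(-209) = 29509 + 209 = 29718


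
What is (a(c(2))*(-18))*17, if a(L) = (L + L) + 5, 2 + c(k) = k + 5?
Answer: -4590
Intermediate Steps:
c(k) = 3 + k (c(k) = -2 + (k + 5) = -2 + (5 + k) = 3 + k)
a(L) = 5 + 2*L (a(L) = 2*L + 5 = 5 + 2*L)
(a(c(2))*(-18))*17 = ((5 + 2*(3 + 2))*(-18))*17 = ((5 + 2*5)*(-18))*17 = ((5 + 10)*(-18))*17 = (15*(-18))*17 = -270*17 = -4590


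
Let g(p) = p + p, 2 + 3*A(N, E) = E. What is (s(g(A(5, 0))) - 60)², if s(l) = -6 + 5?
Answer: 3721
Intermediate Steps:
A(N, E) = -⅔ + E/3
g(p) = 2*p
s(l) = -1
(s(g(A(5, 0))) - 60)² = (-1 - 60)² = (-61)² = 3721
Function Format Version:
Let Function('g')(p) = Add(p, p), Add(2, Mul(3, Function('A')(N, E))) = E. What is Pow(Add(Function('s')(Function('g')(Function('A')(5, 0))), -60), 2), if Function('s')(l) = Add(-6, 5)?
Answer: 3721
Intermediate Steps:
Function('A')(N, E) = Add(Rational(-2, 3), Mul(Rational(1, 3), E))
Function('g')(p) = Mul(2, p)
Function('s')(l) = -1
Pow(Add(Function('s')(Function('g')(Function('A')(5, 0))), -60), 2) = Pow(Add(-1, -60), 2) = Pow(-61, 2) = 3721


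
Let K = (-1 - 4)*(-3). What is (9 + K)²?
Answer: 576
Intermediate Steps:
K = 15 (K = -5*(-3) = 15)
(9 + K)² = (9 + 15)² = 24² = 576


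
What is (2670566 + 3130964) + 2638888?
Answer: 8440418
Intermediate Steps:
(2670566 + 3130964) + 2638888 = 5801530 + 2638888 = 8440418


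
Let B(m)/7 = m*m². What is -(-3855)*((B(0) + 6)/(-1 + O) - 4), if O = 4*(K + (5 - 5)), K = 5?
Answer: -269850/19 ≈ -14203.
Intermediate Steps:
B(m) = 7*m³ (B(m) = 7*(m*m²) = 7*m³)
O = 20 (O = 4*(5 + (5 - 5)) = 4*(5 + 0) = 4*5 = 20)
-(-3855)*((B(0) + 6)/(-1 + O) - 4) = -(-3855)*((7*0³ + 6)/(-1 + 20) - 4) = -(-3855)*((7*0 + 6)/19 - 4) = -(-3855)*((0 + 6)*(1/19) - 4) = -(-3855)*(6*(1/19) - 4) = -(-3855)*(6/19 - 4) = -(-3855)*(-70)/19 = -771*350/19 = -269850/19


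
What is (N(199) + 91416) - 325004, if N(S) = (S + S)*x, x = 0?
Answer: -233588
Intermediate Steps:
N(S) = 0 (N(S) = (S + S)*0 = (2*S)*0 = 0)
(N(199) + 91416) - 325004 = (0 + 91416) - 325004 = 91416 - 325004 = -233588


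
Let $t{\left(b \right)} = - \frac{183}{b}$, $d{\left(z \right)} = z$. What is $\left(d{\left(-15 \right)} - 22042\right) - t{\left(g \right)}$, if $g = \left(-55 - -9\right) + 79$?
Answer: $- \frac{242566}{11} \approx -22051.0$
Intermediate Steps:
$g = 33$ ($g = \left(-55 + 9\right) + 79 = -46 + 79 = 33$)
$\left(d{\left(-15 \right)} - 22042\right) - t{\left(g \right)} = \left(-15 - 22042\right) - - \frac{183}{33} = \left(-15 - 22042\right) - \left(-183\right) \frac{1}{33} = -22057 - - \frac{61}{11} = -22057 + \frac{61}{11} = - \frac{242566}{11}$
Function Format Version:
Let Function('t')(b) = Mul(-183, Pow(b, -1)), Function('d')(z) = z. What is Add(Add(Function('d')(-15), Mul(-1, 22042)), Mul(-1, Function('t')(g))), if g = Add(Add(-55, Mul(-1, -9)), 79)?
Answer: Rational(-242566, 11) ≈ -22051.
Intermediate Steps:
g = 33 (g = Add(Add(-55, 9), 79) = Add(-46, 79) = 33)
Add(Add(Function('d')(-15), Mul(-1, 22042)), Mul(-1, Function('t')(g))) = Add(Add(-15, Mul(-1, 22042)), Mul(-1, Mul(-183, Pow(33, -1)))) = Add(Add(-15, -22042), Mul(-1, Mul(-183, Rational(1, 33)))) = Add(-22057, Mul(-1, Rational(-61, 11))) = Add(-22057, Rational(61, 11)) = Rational(-242566, 11)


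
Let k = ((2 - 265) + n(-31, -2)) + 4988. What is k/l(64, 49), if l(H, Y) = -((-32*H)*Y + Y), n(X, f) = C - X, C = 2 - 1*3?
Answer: 4755/100303 ≈ 0.047406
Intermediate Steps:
C = -1 (C = 2 - 3 = -1)
n(X, f) = -1 - X
l(H, Y) = -Y + 32*H*Y (l(H, Y) = -(-32*H*Y + Y) = -(Y - 32*H*Y) = -Y + 32*H*Y)
k = 4755 (k = ((2 - 265) + (-1 - 1*(-31))) + 4988 = (-263 + (-1 + 31)) + 4988 = (-263 + 30) + 4988 = -233 + 4988 = 4755)
k/l(64, 49) = 4755/((49*(-1 + 32*64))) = 4755/((49*(-1 + 2048))) = 4755/((49*2047)) = 4755/100303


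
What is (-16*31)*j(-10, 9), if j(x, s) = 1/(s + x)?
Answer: 496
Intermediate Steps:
(-16*31)*j(-10, 9) = (-16*31)/(9 - 10) = -496/(-1) = -496*(-1) = 496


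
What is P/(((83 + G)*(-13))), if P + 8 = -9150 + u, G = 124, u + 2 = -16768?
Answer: 25928/2691 ≈ 9.6351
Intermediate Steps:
u = -16770 (u = -2 - 16768 = -16770)
P = -25928 (P = -8 + (-9150 - 16770) = -8 - 25920 = -25928)
P/(((83 + G)*(-13))) = -25928*(-1/(13*(83 + 124))) = -25928/(207*(-13)) = -25928/(-2691) = -25928*(-1/2691) = 25928/2691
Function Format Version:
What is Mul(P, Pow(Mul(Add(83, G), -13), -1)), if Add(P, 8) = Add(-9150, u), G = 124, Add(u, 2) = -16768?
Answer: Rational(25928, 2691) ≈ 9.6351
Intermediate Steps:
u = -16770 (u = Add(-2, -16768) = -16770)
P = -25928 (P = Add(-8, Add(-9150, -16770)) = Add(-8, -25920) = -25928)
Mul(P, Pow(Mul(Add(83, G), -13), -1)) = Mul(-25928, Pow(Mul(Add(83, 124), -13), -1)) = Mul(-25928, Pow(Mul(207, -13), -1)) = Mul(-25928, Pow(-2691, -1)) = Mul(-25928, Rational(-1, 2691)) = Rational(25928, 2691)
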